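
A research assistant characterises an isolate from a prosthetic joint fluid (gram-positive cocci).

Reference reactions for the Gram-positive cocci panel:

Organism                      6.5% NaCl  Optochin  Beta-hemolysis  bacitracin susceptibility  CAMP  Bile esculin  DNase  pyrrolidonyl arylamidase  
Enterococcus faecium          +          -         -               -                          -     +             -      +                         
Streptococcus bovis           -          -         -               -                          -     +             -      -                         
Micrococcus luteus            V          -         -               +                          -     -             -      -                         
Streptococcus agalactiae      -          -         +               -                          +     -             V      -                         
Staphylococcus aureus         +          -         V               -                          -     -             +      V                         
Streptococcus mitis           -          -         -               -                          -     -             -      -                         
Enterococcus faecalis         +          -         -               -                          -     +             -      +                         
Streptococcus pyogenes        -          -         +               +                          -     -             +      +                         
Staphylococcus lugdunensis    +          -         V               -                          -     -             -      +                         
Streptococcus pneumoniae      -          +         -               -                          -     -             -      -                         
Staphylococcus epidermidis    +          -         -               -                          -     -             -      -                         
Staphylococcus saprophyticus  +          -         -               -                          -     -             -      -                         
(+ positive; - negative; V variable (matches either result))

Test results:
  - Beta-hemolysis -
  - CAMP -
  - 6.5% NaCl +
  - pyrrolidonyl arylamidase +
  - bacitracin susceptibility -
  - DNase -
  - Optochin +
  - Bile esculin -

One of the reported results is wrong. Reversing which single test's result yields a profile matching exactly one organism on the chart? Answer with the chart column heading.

Optochin

As reported, no row in the chart matches all 8 reactions.
Reversing Bile esculin → still no organism matches.
Reversing 6.5% NaCl → still no organism matches.
Reversing bacitracin susceptibility → still no organism matches.
Reversing CAMP → still no organism matches.
Reversing DNase → still no organism matches.
Reversing Beta-hemolysis → still no organism matches.
Reversing Optochin (to -) → unique match: Staphylococcus lugdunensis.
Reversing pyrrolidonyl arylamidase → still no organism matches.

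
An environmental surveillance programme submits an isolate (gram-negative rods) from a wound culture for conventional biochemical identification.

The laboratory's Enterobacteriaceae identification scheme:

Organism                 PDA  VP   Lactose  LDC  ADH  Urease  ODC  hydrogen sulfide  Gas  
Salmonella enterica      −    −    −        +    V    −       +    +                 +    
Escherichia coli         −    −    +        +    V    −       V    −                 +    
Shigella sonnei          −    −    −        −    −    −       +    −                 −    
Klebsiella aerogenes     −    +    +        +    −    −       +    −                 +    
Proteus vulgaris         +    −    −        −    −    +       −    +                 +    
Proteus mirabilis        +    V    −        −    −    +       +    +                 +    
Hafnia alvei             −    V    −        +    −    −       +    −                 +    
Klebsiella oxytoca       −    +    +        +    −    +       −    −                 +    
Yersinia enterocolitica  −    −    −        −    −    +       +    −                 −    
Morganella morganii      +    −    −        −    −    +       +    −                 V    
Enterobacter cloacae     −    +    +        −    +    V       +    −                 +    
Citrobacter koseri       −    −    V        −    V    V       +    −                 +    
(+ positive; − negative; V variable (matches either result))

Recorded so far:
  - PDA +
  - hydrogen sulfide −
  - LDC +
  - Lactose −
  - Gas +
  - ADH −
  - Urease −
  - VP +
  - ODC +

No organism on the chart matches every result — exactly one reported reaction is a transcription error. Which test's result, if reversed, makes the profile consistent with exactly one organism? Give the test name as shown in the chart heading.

As reported, no row in the chart matches all 9 reactions.
Reversing PDA (to −) → unique match: Hafnia alvei.
Reversing VP → still no organism matches.
Reversing LDC → still no organism matches.
Reversing hydrogen sulfide → still no organism matches.
Reversing Lactose → still no organism matches.
Reversing ADH → still no organism matches.
Reversing ODC → still no organism matches.
Reversing Gas → still no organism matches.
Reversing Urease → still no organism matches.

PDA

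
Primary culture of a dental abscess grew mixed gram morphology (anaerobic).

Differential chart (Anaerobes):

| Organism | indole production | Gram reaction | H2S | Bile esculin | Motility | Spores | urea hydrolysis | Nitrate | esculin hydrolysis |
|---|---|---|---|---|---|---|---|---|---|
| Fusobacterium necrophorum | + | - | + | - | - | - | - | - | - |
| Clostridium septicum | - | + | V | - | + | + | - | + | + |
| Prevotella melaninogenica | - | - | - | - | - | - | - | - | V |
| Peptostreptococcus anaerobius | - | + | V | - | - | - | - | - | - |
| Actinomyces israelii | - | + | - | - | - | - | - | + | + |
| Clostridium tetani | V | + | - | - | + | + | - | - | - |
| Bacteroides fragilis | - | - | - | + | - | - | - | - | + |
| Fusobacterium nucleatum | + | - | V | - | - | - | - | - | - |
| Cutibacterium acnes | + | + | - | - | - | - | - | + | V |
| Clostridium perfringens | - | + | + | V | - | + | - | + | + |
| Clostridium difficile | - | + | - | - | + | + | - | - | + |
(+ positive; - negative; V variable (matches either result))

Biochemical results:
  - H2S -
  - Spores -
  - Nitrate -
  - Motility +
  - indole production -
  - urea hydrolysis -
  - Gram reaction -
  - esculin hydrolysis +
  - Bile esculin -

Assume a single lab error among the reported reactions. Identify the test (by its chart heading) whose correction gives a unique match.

As reported, no row in the chart matches all 9 reactions.
Reversing Spores → still no organism matches.
Reversing Gram reaction → still no organism matches.
Reversing H2S → still no organism matches.
Reversing indole production → still no organism matches.
Reversing Nitrate → still no organism matches.
Reversing Motility (to -) → unique match: Prevotella melaninogenica.
Reversing urea hydrolysis → still no organism matches.
Reversing Bile esculin → still no organism matches.
Reversing esculin hydrolysis → still no organism matches.

Motility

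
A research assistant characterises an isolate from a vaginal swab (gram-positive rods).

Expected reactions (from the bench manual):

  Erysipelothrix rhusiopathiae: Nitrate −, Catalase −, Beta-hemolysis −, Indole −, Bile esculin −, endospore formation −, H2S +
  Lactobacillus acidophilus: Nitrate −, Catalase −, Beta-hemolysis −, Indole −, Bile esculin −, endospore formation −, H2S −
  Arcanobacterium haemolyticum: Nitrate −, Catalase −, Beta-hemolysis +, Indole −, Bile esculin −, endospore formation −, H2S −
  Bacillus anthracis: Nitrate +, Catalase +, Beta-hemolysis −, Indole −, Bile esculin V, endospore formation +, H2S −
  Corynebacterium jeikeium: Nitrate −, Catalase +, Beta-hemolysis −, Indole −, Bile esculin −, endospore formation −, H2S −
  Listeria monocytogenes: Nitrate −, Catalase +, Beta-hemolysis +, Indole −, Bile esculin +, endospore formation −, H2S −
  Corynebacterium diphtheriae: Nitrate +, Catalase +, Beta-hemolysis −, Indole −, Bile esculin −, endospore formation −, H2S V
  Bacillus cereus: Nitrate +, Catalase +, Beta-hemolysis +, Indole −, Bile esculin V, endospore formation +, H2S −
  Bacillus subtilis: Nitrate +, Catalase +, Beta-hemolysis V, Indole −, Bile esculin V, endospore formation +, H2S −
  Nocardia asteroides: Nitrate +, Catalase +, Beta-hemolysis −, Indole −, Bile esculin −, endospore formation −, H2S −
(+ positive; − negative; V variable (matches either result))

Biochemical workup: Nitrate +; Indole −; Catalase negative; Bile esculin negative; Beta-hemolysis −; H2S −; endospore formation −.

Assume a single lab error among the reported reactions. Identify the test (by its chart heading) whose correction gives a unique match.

As reported, no row in the chart matches all 7 reactions.
Reversing Catalase → 2 organisms match (not unique).
Reversing Beta-hemolysis → still no organism matches.
Reversing Bile esculin → still no organism matches.
Reversing Indole → still no organism matches.
Reversing H2S → still no organism matches.
Reversing endospore formation → still no organism matches.
Reversing Nitrate (to −) → unique match: Lactobacillus acidophilus.

Nitrate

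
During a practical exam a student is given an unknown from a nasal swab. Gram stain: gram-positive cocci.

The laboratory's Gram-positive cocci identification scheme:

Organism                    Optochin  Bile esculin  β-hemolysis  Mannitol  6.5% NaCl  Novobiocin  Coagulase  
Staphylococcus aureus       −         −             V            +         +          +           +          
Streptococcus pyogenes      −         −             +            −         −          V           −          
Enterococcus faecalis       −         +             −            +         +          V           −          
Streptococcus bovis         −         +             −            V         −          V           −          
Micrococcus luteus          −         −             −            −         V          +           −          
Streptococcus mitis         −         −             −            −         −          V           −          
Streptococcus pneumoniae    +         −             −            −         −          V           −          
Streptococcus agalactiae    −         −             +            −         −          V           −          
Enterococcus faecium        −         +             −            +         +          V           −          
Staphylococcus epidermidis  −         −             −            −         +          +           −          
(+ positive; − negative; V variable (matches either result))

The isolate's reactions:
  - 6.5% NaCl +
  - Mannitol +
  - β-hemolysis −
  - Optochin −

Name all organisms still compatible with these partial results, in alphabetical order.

Enterococcus faecalis, Enterococcus faecium, Staphylococcus aureus

Mannitol +: excludes 6 organisms — 4 left.
β-hemolysis −: all 4 remaining candidates are consistent.
Optochin −: all 4 remaining candidates are consistent.
6.5% NaCl +: excludes Streptococcus bovis — 3 left.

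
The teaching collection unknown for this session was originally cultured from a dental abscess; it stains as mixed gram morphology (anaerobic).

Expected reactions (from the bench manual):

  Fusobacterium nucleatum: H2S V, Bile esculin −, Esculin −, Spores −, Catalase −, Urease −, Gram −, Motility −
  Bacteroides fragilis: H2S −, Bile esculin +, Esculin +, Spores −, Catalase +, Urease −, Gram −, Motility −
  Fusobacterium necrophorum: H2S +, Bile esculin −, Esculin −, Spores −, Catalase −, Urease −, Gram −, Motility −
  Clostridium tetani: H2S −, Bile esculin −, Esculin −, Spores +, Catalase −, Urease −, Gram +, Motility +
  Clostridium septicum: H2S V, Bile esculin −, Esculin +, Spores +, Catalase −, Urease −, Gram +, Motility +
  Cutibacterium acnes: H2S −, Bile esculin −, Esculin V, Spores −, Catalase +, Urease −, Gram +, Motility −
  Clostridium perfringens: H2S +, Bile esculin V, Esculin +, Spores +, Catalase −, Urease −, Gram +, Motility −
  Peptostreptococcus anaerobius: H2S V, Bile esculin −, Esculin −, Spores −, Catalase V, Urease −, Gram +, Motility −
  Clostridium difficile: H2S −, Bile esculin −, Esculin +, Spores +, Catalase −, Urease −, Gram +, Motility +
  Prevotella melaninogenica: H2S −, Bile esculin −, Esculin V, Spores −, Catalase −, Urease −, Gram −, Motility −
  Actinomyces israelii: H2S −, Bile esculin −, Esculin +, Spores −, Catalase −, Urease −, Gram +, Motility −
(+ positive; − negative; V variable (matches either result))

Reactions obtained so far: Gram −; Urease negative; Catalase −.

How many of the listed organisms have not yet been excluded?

3

Urease −: all 11 remaining candidates are consistent.
Catalase −: excludes Bacteroides fragilis, Cutibacterium acnes — 9 left.
Gram −: excludes 6 organisms — 3 left.
Still consistent: Fusobacterium necrophorum, Fusobacterium nucleatum, Prevotella melaninogenica.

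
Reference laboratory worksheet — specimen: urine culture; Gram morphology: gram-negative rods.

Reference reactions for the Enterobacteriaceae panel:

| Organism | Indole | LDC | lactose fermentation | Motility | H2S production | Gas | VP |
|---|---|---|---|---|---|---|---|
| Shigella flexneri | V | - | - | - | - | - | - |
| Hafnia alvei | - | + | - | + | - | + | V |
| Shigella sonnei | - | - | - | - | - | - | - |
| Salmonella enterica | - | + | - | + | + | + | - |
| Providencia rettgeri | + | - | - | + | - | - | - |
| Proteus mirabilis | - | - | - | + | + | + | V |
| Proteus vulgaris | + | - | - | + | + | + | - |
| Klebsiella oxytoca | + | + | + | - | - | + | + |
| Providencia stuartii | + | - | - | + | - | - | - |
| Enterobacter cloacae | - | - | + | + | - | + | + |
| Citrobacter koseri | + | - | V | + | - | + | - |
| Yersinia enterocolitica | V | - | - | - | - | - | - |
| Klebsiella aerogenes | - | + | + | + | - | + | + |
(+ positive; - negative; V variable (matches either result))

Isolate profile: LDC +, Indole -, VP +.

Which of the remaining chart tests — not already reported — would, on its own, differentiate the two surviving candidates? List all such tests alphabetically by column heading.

Indole -: excludes 5 organisms — 8 left.
VP +: excludes Shigella flexneri, Shigella sonnei, Salmonella enterica, Yersinia enterocolitica — 4 left.
LDC +: excludes Proteus mirabilis, Enterobacter cloacae — 2 left.
Two candidates remain: Hafnia alvei and Klebsiella aerogenes.
  lactose fermentation: Hafnia alvei -, Klebsiella aerogenes + — discriminates.
  Motility: + vs + — same for both, does not separate.
  H2S production: - vs - — same for both, does not separate.
  Gas: + vs + — same for both, does not separate.

lactose fermentation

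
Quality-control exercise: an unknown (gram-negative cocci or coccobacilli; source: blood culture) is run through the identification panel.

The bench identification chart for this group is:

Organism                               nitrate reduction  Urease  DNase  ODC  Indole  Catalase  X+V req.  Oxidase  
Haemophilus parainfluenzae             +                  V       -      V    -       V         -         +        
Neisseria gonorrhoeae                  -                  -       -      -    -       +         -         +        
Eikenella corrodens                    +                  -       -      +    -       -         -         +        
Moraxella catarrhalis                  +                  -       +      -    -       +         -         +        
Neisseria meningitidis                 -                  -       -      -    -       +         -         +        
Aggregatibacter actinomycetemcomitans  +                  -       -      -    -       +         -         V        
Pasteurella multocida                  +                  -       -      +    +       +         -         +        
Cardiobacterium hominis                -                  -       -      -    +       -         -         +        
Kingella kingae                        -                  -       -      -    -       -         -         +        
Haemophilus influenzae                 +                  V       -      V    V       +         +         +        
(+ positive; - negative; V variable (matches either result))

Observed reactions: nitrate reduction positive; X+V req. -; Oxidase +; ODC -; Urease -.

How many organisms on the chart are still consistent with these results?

nitrate reduction +: excludes Neisseria gonorrhoeae, Neisseria meningitidis, Cardiobacterium hominis, Kingella kingae — 6 left.
ODC -: excludes Eikenella corrodens, Pasteurella multocida — 4 left.
Urease -: all 4 remaining candidates are consistent.
Oxidase +: all 4 remaining candidates are consistent.
X+V req. -: excludes Haemophilus influenzae — 3 left.
Still consistent: Aggregatibacter actinomycetemcomitans, Haemophilus parainfluenzae, Moraxella catarrhalis.

3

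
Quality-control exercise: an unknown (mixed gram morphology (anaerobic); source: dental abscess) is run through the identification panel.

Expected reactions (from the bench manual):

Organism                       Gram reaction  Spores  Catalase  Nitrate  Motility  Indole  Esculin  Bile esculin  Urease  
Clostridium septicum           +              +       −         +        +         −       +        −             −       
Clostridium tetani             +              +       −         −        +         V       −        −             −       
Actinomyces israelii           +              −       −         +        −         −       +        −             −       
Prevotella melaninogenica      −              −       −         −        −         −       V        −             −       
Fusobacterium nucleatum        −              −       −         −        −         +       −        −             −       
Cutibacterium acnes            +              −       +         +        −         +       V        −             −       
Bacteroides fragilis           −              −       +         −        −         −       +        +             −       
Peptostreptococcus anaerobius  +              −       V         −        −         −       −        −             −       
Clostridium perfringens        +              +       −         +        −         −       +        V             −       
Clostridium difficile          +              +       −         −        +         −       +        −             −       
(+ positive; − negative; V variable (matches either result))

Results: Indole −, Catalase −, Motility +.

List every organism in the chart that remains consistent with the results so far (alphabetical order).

Catalase −: excludes Cutibacterium acnes, Bacteroides fragilis — 8 left.
Motility +: excludes 5 organisms — 3 left.
Indole −: all 3 remaining candidates are consistent.

Clostridium difficile, Clostridium septicum, Clostridium tetani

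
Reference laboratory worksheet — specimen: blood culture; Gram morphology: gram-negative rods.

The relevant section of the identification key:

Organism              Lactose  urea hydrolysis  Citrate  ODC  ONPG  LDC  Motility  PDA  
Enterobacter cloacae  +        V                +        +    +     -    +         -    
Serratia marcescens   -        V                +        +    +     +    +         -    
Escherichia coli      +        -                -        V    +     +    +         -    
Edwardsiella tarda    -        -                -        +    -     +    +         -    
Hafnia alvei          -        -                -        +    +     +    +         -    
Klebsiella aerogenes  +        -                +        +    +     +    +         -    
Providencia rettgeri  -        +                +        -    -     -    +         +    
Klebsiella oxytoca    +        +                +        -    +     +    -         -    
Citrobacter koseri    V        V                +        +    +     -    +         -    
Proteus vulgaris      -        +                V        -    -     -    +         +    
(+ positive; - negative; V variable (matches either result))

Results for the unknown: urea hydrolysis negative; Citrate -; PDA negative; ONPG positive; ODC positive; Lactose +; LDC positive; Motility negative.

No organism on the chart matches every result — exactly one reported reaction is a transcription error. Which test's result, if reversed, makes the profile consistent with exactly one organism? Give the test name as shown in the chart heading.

Motility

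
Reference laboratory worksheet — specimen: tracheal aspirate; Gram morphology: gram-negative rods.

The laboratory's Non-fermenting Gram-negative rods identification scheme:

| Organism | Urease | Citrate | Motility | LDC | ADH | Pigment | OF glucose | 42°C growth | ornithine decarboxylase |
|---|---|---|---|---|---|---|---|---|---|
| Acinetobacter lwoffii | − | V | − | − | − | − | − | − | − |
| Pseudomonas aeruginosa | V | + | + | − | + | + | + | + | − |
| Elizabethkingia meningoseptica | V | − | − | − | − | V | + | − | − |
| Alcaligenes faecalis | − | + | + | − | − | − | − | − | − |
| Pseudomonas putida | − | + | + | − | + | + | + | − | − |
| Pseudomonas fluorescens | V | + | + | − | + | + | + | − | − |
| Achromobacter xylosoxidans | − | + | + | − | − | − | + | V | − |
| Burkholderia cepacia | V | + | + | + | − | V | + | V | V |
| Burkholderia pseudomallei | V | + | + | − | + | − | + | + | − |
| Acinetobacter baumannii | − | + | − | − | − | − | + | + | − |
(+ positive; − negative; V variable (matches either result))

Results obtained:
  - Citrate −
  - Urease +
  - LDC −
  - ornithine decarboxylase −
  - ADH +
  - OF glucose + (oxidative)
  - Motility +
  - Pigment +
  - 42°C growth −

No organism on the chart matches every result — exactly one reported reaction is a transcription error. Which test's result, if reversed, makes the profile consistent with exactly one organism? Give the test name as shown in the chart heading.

Citrate

As reported, no row in the chart matches all 9 reactions.
Reversing Pigment → still no organism matches.
Reversing 42°C growth → still no organism matches.
Reversing Motility → still no organism matches.
Reversing ADH → still no organism matches.
Reversing Citrate (to +) → unique match: Pseudomonas fluorescens.
Reversing LDC → still no organism matches.
Reversing Urease → still no organism matches.
Reversing OF glucose → still no organism matches.
Reversing ornithine decarboxylase → still no organism matches.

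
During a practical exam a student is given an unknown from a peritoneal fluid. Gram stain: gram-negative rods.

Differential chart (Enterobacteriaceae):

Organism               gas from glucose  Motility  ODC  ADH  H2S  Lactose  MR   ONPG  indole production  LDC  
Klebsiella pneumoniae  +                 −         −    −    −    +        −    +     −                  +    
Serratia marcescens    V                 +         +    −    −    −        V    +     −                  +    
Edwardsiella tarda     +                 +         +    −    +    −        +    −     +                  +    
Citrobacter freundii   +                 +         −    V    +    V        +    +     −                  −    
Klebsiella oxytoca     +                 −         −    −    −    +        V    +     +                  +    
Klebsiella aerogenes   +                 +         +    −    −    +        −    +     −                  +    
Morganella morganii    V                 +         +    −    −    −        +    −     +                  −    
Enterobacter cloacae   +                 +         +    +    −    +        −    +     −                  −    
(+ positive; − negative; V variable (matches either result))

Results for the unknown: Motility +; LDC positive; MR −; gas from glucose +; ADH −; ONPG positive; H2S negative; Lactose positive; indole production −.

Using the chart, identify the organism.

Klebsiella aerogenes

Motility +: excludes Klebsiella pneumoniae, Klebsiella oxytoca — 6 left.
ADH −: excludes Enterobacter cloacae — 5 left.
H2S −: excludes Edwardsiella tarda, Citrobacter freundii — 3 left.
MR −: excludes Morganella morganii — 2 left.
Lactose +: excludes Serratia marcescens — 1 left.
ONPG +: the one remaining candidate is consistent.
indole production −: the one remaining candidate is consistent.
gas from glucose +: the one remaining candidate is consistent.
LDC +: the one remaining candidate is consistent.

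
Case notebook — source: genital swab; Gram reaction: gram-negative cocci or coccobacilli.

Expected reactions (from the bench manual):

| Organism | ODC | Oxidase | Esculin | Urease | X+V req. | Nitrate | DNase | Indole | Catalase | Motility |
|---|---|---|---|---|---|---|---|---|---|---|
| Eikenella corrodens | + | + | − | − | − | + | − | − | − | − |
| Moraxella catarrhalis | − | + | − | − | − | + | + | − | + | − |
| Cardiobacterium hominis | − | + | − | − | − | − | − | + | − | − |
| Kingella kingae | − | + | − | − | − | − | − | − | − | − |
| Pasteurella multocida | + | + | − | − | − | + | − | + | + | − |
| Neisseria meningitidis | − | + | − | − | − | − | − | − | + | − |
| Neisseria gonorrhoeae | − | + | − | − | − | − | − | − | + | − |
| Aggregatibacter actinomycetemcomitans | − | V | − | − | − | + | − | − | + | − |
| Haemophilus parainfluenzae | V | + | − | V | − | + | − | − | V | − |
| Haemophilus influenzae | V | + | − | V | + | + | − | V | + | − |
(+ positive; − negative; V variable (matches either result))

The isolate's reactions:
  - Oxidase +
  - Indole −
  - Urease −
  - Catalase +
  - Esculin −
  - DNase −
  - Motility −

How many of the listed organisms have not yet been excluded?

5

DNase −: excludes Moraxella catarrhalis — 9 left.
Indole −: excludes Cardiobacterium hominis, Pasteurella multocida — 7 left.
Oxidase +: all 7 remaining candidates are consistent.
Motility −: all 7 remaining candidates are consistent.
Esculin −: all 7 remaining candidates are consistent.
Urease −: all 7 remaining candidates are consistent.
Catalase +: excludes Eikenella corrodens, Kingella kingae — 5 left.
Still consistent: Aggregatibacter actinomycetemcomitans, Haemophilus influenzae, Haemophilus parainfluenzae, Neisseria gonorrhoeae, Neisseria meningitidis.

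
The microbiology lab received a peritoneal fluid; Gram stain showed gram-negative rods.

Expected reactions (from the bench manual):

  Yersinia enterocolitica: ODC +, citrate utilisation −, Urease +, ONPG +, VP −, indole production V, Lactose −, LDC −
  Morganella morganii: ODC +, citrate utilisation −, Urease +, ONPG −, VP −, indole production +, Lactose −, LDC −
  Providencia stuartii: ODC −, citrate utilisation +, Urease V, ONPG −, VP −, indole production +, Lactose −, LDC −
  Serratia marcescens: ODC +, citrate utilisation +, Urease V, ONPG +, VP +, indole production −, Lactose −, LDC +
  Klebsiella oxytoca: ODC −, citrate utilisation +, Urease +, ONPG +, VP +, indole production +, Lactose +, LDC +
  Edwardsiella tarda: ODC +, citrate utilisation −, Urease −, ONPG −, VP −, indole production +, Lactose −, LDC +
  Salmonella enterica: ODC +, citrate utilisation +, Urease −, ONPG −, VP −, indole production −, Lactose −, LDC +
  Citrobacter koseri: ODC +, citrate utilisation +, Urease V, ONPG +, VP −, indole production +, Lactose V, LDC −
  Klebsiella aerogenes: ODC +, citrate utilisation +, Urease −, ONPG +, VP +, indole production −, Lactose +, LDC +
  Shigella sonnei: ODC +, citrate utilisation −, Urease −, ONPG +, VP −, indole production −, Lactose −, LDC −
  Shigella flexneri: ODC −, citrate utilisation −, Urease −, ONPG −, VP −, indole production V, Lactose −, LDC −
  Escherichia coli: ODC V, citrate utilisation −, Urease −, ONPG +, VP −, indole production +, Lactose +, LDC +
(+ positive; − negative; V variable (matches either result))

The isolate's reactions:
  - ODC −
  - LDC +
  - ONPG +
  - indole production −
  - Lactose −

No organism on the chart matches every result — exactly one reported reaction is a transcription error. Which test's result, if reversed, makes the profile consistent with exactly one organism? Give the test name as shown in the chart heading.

As reported, no row in the chart matches all 5 reactions.
Reversing ONPG → still no organism matches.
Reversing indole production → still no organism matches.
Reversing LDC → still no organism matches.
Reversing ODC (to +) → unique match: Serratia marcescens.
Reversing Lactose → still no organism matches.

ODC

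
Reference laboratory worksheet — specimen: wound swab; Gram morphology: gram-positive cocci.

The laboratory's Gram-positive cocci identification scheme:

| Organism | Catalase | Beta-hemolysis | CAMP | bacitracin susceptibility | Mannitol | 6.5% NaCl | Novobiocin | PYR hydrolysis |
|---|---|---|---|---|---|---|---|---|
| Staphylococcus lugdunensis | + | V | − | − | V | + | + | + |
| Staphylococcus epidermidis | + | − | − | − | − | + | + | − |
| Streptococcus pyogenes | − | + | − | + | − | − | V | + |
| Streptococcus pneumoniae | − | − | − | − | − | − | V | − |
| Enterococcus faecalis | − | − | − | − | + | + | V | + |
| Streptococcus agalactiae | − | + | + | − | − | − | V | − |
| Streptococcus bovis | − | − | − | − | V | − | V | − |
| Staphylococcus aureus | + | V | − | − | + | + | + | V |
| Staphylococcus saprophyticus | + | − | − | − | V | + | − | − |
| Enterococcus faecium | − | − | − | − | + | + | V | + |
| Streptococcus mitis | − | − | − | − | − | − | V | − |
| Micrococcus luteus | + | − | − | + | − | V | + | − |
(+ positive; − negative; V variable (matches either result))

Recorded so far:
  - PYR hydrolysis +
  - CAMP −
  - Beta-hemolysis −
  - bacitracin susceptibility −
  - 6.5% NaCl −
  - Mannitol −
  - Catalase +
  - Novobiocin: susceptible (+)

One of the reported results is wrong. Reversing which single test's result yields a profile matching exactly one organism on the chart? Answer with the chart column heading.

6.5% NaCl

As reported, no row in the chart matches all 8 reactions.
Reversing Mannitol → still no organism matches.
Reversing Catalase → still no organism matches.
Reversing CAMP → still no organism matches.
Reversing Beta-hemolysis → still no organism matches.
Reversing Novobiocin → still no organism matches.
Reversing bacitracin susceptibility → still no organism matches.
Reversing PYR hydrolysis → still no organism matches.
Reversing 6.5% NaCl (to +) → unique match: Staphylococcus lugdunensis.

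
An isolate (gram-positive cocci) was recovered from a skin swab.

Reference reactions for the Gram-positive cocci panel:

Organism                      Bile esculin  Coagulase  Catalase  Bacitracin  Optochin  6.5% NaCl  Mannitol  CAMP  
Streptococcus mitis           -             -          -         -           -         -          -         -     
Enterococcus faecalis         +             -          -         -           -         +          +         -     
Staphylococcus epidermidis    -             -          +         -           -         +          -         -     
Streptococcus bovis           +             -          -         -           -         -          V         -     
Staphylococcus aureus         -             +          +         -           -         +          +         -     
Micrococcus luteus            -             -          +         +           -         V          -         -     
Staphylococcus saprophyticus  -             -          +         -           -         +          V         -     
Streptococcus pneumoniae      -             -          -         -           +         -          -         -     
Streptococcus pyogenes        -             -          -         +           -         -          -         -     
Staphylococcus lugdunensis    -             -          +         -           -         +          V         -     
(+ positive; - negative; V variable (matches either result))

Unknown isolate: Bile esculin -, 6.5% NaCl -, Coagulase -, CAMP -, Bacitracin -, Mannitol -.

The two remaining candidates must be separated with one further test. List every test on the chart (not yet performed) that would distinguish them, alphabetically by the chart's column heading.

Coagulase -: excludes Staphylococcus aureus — 9 left.
Bacitracin -: excludes Micrococcus luteus, Streptococcus pyogenes — 7 left.
Bile esculin -: excludes Enterococcus faecalis, Streptococcus bovis — 5 left.
CAMP -: all 5 remaining candidates are consistent.
Mannitol -: all 5 remaining candidates are consistent.
6.5% NaCl -: excludes Staphylococcus epidermidis, Staphylococcus saprophyticus, Staphylococcus lugdunensis — 2 left.
Two candidates remain: Streptococcus mitis and Streptococcus pneumoniae.
  Catalase: - vs - — same for both, does not separate.
  Optochin: Streptococcus mitis -, Streptococcus pneumoniae + — discriminates.

Optochin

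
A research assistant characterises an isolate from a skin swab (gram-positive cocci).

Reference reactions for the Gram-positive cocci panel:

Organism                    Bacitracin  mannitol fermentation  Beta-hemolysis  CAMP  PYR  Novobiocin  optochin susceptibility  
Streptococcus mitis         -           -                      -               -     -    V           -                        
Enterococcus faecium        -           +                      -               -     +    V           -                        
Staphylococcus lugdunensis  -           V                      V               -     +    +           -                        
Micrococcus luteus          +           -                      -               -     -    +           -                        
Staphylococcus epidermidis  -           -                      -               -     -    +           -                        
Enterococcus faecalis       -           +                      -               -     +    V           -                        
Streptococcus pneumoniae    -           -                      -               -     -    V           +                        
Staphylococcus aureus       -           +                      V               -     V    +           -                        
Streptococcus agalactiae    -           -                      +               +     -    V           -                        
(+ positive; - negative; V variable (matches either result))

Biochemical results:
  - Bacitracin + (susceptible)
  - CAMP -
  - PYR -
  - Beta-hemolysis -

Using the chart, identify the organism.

PYR -: excludes Enterococcus faecium, Staphylococcus lugdunensis, Enterococcus faecalis — 6 left.
CAMP -: excludes Streptococcus agalactiae — 5 left.
Beta-hemolysis -: all 5 remaining candidates are consistent.
Bacitracin +: excludes Streptococcus mitis, Staphylococcus epidermidis, Streptococcus pneumoniae, Staphylococcus aureus — 1 left.

Micrococcus luteus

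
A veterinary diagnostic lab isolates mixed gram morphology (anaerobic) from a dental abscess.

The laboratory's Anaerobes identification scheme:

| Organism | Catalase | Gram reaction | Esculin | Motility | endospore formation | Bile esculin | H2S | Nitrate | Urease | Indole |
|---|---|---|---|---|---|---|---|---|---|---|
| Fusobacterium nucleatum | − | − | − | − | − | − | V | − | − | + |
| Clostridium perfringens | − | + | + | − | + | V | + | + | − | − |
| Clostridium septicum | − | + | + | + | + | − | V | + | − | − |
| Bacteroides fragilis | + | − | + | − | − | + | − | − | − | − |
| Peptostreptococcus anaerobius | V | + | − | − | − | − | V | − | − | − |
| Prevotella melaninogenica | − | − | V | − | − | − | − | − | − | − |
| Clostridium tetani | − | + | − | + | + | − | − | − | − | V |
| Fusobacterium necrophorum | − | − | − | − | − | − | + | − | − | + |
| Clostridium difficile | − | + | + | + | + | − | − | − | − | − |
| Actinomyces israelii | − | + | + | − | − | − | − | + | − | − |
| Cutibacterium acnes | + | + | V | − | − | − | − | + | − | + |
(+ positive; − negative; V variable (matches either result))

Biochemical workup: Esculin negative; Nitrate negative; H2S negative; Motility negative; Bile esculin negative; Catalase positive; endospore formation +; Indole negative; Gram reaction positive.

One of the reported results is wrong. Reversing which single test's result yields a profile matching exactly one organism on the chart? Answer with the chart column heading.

As reported, no row in the chart matches all 9 reactions.
Reversing Gram reaction → still no organism matches.
Reversing Motility → still no organism matches.
Reversing Nitrate → still no organism matches.
Reversing Bile esculin → still no organism matches.
Reversing Catalase → still no organism matches.
Reversing H2S → still no organism matches.
Reversing Indole → still no organism matches.
Reversing Esculin → still no organism matches.
Reversing endospore formation (to −) → unique match: Peptostreptococcus anaerobius.

endospore formation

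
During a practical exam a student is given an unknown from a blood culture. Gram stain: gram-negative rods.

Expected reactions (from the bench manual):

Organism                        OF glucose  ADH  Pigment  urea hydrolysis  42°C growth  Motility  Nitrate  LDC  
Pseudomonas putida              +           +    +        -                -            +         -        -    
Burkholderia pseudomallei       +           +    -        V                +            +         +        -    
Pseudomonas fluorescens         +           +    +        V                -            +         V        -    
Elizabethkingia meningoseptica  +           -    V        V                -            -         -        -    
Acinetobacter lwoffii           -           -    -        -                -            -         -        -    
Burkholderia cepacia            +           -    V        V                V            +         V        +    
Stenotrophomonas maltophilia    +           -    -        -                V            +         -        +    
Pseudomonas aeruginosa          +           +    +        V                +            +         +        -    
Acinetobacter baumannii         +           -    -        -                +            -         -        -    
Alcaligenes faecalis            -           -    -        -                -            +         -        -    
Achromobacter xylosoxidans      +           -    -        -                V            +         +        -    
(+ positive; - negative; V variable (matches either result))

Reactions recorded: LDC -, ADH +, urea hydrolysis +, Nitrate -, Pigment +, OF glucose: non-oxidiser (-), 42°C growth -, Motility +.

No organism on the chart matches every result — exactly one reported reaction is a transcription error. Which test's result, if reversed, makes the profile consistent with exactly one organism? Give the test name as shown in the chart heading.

As reported, no row in the chart matches all 8 reactions.
Reversing Motility → still no organism matches.
Reversing urea hydrolysis → still no organism matches.
Reversing 42°C growth → still no organism matches.
Reversing Pigment → still no organism matches.
Reversing Nitrate → still no organism matches.
Reversing ADH → still no organism matches.
Reversing OF glucose (to +) → unique match: Pseudomonas fluorescens.
Reversing LDC → still no organism matches.

OF glucose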